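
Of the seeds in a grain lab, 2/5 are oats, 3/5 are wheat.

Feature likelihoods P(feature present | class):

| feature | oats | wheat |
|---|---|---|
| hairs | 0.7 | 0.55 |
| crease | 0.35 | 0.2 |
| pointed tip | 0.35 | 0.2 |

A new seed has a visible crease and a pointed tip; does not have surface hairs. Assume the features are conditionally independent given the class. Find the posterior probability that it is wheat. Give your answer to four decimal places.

0.4235

oats: 0.4 × (1−0.7) × 0.35 × 0.35 = 0.0147
wheat: 0.6 × (1−0.55) × 0.2 × 0.2 = 0.0108
P(wheat | x) = 0.0108 / 0.0255 ≈ 0.4235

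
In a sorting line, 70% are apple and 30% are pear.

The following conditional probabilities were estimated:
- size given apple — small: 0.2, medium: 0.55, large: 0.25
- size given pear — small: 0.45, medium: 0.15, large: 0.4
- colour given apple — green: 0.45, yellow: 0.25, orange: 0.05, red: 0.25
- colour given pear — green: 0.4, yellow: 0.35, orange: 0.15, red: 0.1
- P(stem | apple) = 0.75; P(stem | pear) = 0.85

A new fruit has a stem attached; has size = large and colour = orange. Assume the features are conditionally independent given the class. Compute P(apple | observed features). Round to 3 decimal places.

0.300

apple: 0.7 × 0.25 × 0.05 × 0.75 = 0.0065625
pear: 0.3 × 0.4 × 0.15 × 0.85 = 0.0153
P(apple | x) = 0.0065625 / 0.0218625 ≈ 0.300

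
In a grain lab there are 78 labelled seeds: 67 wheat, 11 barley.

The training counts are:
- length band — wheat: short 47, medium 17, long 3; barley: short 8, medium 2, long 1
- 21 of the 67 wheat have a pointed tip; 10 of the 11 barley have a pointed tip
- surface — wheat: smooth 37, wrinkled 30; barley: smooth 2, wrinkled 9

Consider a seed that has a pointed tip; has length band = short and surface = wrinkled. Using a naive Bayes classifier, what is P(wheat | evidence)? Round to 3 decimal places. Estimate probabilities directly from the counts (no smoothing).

0.526

wheat: (67/78) × (47/67) × (21/67) × (30/67) ≈ 0.0845657
barley: (11/78) × (8/11) × (10/11) × (9/11) ≈ 0.0762873
P(wheat | x) = 0.0845657 / 0.160853 ≈ 0.526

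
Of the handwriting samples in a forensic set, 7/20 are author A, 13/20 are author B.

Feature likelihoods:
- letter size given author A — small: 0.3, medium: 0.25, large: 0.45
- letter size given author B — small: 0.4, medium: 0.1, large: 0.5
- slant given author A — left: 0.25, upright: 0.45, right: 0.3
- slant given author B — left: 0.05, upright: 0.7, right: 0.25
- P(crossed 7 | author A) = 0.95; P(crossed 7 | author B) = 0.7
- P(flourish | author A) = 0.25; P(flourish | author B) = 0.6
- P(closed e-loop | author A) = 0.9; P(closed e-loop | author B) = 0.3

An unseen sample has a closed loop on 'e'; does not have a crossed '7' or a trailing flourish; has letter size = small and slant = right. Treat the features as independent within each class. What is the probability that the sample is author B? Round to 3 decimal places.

author A: 0.35 × 0.3 × 0.3 × (1−0.95) × (1−0.25) × 0.9 = 0.001063125
author B: 0.65 × 0.4 × 0.25 × (1−0.7) × (1−0.6) × 0.3 = 0.00234
P(author B | x) = 0.00234 / 0.003403125 ≈ 0.688

0.688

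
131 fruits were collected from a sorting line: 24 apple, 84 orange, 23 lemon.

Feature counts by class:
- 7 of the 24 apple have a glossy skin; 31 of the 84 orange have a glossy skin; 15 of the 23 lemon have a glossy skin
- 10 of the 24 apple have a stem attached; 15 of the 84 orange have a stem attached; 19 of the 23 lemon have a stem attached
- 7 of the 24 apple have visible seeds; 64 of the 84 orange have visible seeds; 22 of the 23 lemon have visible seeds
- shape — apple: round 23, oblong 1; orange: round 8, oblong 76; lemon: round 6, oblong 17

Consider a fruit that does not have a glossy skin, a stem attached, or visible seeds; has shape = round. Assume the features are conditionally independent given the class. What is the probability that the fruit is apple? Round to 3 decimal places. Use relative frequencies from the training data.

0.870

apple: (24/131) × (17/24) × (14/24) × (17/24) × (23/24) ≈ 0.0513865
orange: (84/131) × (53/84) × (69/84) × (20/84) × (8/84) ≈ 0.00753591
lemon: (23/131) × (8/23) × (4/23) × (1/23) × (6/23) ≈ 0.000120461
P(apple | x) = 0.0513865 / 0.059042871 ≈ 0.870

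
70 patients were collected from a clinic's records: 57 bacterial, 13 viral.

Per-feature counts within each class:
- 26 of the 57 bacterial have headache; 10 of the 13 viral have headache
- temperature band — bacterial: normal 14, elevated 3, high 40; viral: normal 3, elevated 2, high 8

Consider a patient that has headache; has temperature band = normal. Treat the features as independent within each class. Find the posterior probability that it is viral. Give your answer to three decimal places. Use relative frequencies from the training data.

0.265

bacterial: (57/70) × (26/57) × (14/57) ≈ 0.0912281
viral: (13/70) × (10/13) × (3/13) ≈ 0.032967
P(viral | x) = 0.032967 / 0.1241951 ≈ 0.265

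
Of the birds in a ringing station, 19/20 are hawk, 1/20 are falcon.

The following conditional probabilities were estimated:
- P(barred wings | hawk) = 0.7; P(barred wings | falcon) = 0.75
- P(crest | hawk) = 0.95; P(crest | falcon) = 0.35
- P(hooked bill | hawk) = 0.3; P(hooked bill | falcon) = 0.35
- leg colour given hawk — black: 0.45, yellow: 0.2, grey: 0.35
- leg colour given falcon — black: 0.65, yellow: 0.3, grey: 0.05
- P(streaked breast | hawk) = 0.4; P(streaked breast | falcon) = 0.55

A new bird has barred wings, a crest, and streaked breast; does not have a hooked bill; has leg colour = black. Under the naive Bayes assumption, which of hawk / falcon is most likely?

hawk: 0.95 × 0.7 × 0.95 × (1−0.3) × 0.45 × 0.4 = 0.0796005
falcon: 0.05 × 0.75 × 0.35 × (1−0.35) × 0.65 × 0.55 = 0.003049921875
Highest score → hawk.

hawk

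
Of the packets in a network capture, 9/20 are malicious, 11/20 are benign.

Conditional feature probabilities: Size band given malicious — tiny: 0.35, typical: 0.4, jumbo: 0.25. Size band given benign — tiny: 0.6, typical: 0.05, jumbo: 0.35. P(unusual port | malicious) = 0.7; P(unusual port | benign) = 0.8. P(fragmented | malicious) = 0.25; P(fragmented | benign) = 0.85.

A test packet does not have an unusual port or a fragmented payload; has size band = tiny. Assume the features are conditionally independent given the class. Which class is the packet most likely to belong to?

malicious

malicious: 0.45 × 0.35 × (1−0.7) × (1−0.25) = 0.0354375
benign: 0.55 × 0.6 × (1−0.8) × (1−0.85) = 0.0099
Highest score → malicious.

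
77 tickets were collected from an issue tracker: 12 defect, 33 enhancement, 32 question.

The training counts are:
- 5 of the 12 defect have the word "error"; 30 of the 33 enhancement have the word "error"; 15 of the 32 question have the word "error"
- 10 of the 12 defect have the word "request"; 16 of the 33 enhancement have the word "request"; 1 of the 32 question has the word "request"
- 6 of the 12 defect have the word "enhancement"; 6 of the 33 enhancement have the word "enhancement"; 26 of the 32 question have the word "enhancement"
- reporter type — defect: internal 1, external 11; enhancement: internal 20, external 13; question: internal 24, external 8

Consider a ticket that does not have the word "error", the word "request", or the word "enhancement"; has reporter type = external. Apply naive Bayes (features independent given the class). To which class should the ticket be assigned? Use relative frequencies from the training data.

defect: (12/77) × (7/12) × (2/12) × (6/12) × (11/12) ≈ 0.00694444
enhancement: (33/77) × (3/33) × (17/33) × (27/33) × (13/33) ≈ 0.00646911
question: (32/77) × (17/32) × (31/32) × (6/32) × (8/32) ≈ 0.0100256
Highest score → question.

question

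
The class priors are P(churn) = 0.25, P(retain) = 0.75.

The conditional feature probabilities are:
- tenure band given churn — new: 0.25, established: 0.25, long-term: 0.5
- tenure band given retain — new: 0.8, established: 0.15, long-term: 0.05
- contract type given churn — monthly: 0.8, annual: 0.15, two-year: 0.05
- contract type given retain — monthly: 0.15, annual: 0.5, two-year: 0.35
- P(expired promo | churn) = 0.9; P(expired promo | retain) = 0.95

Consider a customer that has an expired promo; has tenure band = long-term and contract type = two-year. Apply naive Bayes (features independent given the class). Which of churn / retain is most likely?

retain

churn: 0.25 × 0.5 × 0.05 × 0.9 = 0.005625
retain: 0.75 × 0.05 × 0.35 × 0.95 = 0.01246875
Highest score → retain.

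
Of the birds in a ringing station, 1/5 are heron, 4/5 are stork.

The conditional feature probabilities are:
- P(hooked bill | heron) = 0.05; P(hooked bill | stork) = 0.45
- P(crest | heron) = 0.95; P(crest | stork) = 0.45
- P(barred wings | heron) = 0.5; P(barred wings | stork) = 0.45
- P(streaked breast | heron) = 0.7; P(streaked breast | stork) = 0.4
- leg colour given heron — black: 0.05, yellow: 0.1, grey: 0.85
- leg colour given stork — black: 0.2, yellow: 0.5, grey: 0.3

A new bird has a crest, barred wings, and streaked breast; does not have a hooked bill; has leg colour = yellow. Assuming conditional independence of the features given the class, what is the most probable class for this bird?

stork

heron: 0.2 × (1−0.05) × 0.95 × 0.5 × 0.7 × 0.1 = 0.0063175
stork: 0.8 × (1−0.45) × 0.45 × 0.45 × 0.4 × 0.5 = 0.01782
Highest score → stork.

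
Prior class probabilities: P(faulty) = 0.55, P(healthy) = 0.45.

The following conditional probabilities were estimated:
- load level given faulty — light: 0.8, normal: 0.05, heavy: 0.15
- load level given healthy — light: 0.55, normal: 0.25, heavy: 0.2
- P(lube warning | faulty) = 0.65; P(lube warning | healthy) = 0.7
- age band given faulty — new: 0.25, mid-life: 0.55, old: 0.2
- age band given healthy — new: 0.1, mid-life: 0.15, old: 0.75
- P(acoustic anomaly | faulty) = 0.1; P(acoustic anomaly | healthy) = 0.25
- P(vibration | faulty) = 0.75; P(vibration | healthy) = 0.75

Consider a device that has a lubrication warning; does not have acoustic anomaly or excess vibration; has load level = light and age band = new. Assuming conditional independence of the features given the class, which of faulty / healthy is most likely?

faulty: 0.55 × 0.8 × 0.65 × 0.25 × (1−0.1) × (1−0.75) = 0.0160875
healthy: 0.45 × 0.55 × 0.7 × 0.1 × (1−0.25) × (1−0.75) = 0.0032484375
Highest score → faulty.

faulty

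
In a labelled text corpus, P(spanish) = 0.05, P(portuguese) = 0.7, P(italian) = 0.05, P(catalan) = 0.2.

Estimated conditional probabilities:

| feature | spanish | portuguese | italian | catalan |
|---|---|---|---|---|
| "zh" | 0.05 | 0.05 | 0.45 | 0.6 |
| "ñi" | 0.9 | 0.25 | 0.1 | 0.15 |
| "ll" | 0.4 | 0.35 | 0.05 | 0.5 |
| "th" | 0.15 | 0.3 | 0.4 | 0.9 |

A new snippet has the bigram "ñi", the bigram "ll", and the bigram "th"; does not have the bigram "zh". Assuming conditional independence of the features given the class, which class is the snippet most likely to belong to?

spanish: 0.05 × (1−0.05) × 0.9 × 0.4 × 0.15 = 0.002565
portuguese: 0.7 × (1−0.05) × 0.25 × 0.35 × 0.3 = 0.01745625
italian: 0.05 × (1−0.45) × 0.1 × 0.05 × 0.4 = 0.000055
catalan: 0.2 × (1−0.6) × 0.15 × 0.5 × 0.9 = 0.0054
Highest score → portuguese.

portuguese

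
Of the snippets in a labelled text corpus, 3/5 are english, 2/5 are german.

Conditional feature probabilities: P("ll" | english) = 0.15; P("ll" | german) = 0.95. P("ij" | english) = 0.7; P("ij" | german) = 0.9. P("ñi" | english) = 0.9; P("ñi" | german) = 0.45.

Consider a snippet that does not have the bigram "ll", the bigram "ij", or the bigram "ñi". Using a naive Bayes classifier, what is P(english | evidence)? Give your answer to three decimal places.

english: 0.6 × (1−0.15) × (1−0.7) × (1−0.9) = 0.0153
german: 0.4 × (1−0.95) × (1−0.9) × (1−0.45) = 0.0011
P(english | x) = 0.0153 / 0.0164 ≈ 0.933

0.933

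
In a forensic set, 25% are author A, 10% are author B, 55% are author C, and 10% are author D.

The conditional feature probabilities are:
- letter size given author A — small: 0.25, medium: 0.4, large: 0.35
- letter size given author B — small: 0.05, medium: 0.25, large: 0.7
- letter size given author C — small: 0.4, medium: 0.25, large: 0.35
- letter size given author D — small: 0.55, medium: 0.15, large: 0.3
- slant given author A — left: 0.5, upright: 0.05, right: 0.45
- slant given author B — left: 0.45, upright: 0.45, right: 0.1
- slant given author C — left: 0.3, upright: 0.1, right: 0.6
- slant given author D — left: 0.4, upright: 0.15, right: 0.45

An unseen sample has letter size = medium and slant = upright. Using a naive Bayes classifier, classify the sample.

author C

author A: 0.25 × 0.4 × 0.05 = 0.005
author B: 0.1 × 0.25 × 0.45 = 0.01125
author C: 0.55 × 0.25 × 0.1 = 0.01375
author D: 0.1 × 0.15 × 0.15 = 0.00225
Highest score → author C.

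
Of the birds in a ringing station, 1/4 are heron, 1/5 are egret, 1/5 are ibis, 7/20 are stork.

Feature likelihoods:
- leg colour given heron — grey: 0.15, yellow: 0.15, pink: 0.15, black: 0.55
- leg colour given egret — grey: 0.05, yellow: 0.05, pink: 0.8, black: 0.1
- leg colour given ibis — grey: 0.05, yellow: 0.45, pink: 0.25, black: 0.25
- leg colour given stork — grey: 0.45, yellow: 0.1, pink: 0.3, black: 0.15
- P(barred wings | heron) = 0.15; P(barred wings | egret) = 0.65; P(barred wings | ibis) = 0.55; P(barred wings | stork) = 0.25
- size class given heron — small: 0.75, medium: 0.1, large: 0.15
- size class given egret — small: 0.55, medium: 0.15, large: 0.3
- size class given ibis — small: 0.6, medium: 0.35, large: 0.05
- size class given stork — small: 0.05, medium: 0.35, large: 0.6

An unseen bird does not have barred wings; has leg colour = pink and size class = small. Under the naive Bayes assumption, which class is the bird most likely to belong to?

egret

heron: 0.25 × 0.15 × (1−0.15) × 0.75 = 0.02390625
egret: 0.2 × 0.8 × (1−0.65) × 0.55 = 0.0308
ibis: 0.2 × 0.25 × (1−0.55) × 0.6 = 0.0135
stork: 0.35 × 0.3 × (1−0.25) × 0.05 = 0.0039375
Highest score → egret.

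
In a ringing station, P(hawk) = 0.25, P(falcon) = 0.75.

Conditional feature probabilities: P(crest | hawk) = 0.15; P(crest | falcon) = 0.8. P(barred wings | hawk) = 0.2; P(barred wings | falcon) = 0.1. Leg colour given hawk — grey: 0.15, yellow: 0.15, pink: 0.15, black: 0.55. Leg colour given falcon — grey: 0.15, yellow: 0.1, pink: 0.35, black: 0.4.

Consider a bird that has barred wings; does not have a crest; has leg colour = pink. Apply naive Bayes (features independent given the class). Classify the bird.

hawk: 0.25 × (1−0.15) × 0.2 × 0.15 = 0.006375
falcon: 0.75 × (1−0.8) × 0.1 × 0.35 = 0.00525
Highest score → hawk.

hawk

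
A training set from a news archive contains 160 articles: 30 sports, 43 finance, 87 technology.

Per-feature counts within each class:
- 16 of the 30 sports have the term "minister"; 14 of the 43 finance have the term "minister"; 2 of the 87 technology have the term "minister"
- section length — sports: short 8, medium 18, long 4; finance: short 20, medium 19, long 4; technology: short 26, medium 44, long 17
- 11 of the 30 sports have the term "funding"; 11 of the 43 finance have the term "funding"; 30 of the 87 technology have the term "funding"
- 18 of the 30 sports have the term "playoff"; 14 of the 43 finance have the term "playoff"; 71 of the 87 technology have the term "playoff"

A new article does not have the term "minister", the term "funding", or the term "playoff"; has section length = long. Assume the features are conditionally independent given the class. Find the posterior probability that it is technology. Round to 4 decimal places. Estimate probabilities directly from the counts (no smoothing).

sports: (30/160) × (14/30) × (4/30) × (19/30) × (12/30) ≈ 0.00295556
finance: (43/160) × (29/43) × (4/43) × (32/43) × (29/43) ≈ 0.00846215
technology: (87/160) × (85/87) × (17/87) × (57/87) × (16/87) ≈ 0.0125079
P(technology | x) = 0.0125079 / 0.02392561 ≈ 0.5228

0.5228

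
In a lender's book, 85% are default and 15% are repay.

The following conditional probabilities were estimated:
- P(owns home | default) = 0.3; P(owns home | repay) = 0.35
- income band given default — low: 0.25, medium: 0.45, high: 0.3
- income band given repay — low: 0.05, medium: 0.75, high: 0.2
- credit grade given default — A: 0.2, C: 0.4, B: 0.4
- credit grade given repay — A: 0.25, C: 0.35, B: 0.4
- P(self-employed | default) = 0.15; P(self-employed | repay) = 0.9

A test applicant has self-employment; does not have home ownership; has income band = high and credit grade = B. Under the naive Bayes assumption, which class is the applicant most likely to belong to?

default

default: 0.85 × (1−0.3) × 0.3 × 0.4 × 0.15 = 0.01071
repay: 0.15 × (1−0.35) × 0.2 × 0.4 × 0.9 = 0.00702
Highest score → default.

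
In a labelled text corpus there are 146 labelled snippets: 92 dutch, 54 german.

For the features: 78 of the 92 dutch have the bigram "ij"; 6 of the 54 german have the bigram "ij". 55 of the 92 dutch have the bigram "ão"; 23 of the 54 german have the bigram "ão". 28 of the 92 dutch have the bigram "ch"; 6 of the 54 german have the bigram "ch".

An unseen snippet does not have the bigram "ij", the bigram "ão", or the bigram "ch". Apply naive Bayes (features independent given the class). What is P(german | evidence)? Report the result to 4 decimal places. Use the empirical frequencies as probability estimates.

0.8621

dutch: (92/146) × (14/92) × (37/92) × (64/92) ≈ 0.0268276
german: (54/146) × (48/54) × (31/54) × (48/54) ≈ 0.167766
P(german | x) = 0.167766 / 0.1945936 ≈ 0.8621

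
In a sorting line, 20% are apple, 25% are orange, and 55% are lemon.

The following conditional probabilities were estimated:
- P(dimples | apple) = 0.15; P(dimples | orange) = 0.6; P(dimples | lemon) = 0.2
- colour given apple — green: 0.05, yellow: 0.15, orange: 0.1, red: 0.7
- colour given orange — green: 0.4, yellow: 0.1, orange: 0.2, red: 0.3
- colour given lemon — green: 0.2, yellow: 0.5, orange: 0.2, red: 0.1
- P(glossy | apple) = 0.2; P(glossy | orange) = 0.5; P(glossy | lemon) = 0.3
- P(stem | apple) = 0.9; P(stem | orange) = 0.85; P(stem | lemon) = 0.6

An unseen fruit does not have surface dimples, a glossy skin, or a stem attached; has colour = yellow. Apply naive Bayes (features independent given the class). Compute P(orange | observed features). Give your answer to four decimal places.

0.0116

apple: 0.2 × (1−0.15) × 0.15 × (1−0.2) × (1−0.9) = 0.00204
orange: 0.25 × (1−0.6) × 0.1 × (1−0.5) × (1−0.85) = 0.00075
lemon: 0.55 × (1−0.2) × 0.5 × (1−0.3) × (1−0.6) = 0.0616
P(orange | x) = 0.00075 / 0.06439 ≈ 0.0116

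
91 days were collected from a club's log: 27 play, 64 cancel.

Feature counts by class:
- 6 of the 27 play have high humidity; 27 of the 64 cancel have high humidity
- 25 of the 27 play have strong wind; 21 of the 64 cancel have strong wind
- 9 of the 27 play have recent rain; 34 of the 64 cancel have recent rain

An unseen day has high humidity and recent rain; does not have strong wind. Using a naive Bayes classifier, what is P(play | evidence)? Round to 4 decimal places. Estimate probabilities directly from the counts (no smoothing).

0.0151

play: (27/91) × (6/27) × (2/27) × (9/27) ≈ 0.001628
cancel: (64/91) × (27/64) × (43/64) × (34/64) ≈ 0.105903
P(play | x) = 0.001628 / 0.107531 ≈ 0.0151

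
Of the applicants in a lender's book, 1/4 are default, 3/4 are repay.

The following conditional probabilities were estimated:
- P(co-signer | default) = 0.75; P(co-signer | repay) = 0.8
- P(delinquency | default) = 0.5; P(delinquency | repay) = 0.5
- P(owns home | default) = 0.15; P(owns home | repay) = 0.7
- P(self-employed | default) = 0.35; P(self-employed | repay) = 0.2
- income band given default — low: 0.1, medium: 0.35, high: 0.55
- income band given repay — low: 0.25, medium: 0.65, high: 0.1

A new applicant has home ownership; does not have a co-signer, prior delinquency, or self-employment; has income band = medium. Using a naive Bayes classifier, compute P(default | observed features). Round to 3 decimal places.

0.038

default: 0.25 × (1−0.75) × (1−0.5) × 0.15 × (1−0.35) × 0.35 = 0.00106640625
repay: 0.75 × (1−0.8) × (1−0.5) × 0.7 × (1−0.2) × 0.65 = 0.0273
P(default | x) = 0.00106640625 / 0.02836640625 ≈ 0.038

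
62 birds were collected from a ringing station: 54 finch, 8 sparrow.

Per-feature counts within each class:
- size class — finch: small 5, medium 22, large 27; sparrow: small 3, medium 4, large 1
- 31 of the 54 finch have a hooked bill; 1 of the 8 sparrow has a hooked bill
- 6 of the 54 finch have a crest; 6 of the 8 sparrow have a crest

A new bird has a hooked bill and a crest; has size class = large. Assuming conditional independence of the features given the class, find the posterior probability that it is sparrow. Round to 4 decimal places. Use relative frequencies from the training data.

finch: (54/62) × (27/54) × (31/54) × (6/54) ≈ 0.0277778
sparrow: (8/62) × (1/8) × (1/8) × (6/8) ≈ 0.0015121
P(sparrow | x) = 0.0015121 / 0.0292899 ≈ 0.0516

0.0516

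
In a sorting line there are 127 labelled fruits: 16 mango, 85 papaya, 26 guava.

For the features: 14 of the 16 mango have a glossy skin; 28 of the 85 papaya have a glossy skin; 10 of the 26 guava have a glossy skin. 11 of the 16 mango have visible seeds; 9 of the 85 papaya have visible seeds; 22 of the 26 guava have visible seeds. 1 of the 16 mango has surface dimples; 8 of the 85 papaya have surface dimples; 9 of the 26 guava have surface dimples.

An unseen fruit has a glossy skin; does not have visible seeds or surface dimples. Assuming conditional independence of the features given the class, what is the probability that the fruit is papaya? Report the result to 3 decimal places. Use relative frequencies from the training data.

mango: (16/127) × (14/16) × (5/16) × (15/16) ≈ 0.0322958
papaya: (85/127) × (28/85) × (76/85) × (77/85) ≈ 0.178575
guava: (26/127) × (10/26) × (4/26) × (17/26) ≈ 0.00792061
P(papaya | x) = 0.178575 / 0.21879141 ≈ 0.816

0.816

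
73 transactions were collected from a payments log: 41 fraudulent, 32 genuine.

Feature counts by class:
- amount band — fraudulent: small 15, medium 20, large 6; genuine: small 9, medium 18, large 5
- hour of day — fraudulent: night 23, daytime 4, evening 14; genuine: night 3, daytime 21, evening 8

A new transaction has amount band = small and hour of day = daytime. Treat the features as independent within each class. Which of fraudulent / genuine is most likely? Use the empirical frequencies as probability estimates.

fraudulent: (41/73) × (15/41) × (4/41) ≈ 0.0200468
genuine: (32/73) × (9/32) × (21/32) ≈ 0.0809075
Highest score → genuine.

genuine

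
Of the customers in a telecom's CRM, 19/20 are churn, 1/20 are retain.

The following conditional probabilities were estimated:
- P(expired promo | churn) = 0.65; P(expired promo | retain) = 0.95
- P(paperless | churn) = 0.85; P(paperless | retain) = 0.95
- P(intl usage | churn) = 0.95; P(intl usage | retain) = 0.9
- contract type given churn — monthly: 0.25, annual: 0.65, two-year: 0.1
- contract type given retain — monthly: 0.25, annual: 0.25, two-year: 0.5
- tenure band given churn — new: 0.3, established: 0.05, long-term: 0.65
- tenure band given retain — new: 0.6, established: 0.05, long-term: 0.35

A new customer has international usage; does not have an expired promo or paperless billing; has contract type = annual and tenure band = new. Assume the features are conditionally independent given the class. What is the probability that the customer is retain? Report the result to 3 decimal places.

0.002

churn: 0.95 × (1−0.65) × (1−0.85) × 0.95 × 0.65 × 0.3 = 0.00923934375
retain: 0.05 × (1−0.95) × (1−0.95) × 0.9 × 0.25 × 0.6 = 0.000016875
P(retain | x) = 0.000016875 / 0.00925621875 ≈ 0.002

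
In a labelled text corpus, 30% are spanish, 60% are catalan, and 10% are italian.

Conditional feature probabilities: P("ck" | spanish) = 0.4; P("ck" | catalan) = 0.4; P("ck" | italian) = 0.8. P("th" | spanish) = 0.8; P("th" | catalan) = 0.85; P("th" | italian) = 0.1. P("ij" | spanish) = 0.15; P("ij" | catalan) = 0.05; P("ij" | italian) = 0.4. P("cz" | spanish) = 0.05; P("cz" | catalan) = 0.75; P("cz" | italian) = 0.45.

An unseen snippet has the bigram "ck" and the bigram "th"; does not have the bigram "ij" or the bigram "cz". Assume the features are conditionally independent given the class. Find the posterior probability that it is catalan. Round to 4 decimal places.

0.3767

spanish: 0.3 × 0.4 × 0.8 × (1−0.15) × (1−0.05) = 0.07752
catalan: 0.6 × 0.4 × 0.85 × (1−0.05) × (1−0.75) = 0.04845
italian: 0.1 × 0.8 × 0.1 × (1−0.4) × (1−0.45) = 0.00264
P(catalan | x) = 0.04845 / 0.12861 ≈ 0.3767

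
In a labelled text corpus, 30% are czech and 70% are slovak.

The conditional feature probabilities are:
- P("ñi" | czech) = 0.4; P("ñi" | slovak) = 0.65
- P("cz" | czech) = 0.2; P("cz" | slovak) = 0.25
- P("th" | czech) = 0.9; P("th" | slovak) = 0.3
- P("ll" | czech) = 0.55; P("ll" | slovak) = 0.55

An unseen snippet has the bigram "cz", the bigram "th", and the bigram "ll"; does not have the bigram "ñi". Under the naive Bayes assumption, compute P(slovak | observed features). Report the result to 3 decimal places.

0.362

czech: 0.3 × (1−0.4) × 0.2 × 0.9 × 0.55 = 0.01782
slovak: 0.7 × (1−0.65) × 0.25 × 0.3 × 0.55 = 0.01010625
P(slovak | x) = 0.01010625 / 0.02792625 ≈ 0.362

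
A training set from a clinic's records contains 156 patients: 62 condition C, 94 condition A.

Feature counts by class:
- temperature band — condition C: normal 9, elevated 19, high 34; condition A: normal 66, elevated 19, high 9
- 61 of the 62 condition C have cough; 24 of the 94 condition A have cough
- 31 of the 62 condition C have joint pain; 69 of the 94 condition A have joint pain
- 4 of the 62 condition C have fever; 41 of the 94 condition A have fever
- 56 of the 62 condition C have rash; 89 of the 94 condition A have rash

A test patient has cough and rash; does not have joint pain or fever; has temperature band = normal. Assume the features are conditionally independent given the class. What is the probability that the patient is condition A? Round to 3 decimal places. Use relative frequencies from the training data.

0.390

condition C: (62/156) × (9/62) × (61/62) × (31/62) × (58/62) × (56/62) ≈ 0.0239805
condition A: (94/156) × (66/94) × (24/94) × (25/94) × (53/94) × (89/94) ≈ 0.0153365
P(condition A | x) = 0.0153365 / 0.039317 ≈ 0.390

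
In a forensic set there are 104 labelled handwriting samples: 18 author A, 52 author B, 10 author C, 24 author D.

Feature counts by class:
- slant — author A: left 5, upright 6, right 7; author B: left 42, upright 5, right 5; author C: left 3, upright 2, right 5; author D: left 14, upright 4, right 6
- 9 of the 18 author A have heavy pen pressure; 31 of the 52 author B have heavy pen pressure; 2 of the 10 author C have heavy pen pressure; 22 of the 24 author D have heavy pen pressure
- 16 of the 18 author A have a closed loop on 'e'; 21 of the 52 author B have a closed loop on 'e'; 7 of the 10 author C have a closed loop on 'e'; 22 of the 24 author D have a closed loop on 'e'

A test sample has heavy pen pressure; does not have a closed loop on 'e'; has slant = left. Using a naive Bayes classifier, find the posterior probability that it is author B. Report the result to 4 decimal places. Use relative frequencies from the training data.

0.9072

author A: (18/104) × (5/18) × (9/18) × (2/18) ≈ 0.00267094
author B: (52/104) × (42/52) × (31/52) × (31/52) ≈ 0.143527
author C: (10/104) × (3/10) × (2/10) × (3/10) ≈ 0.00173077
author D: (24/104) × (14/24) × (22/24) × (2/24) ≈ 0.0102831
P(author B | x) = 0.143527 / 0.15821181 ≈ 0.9072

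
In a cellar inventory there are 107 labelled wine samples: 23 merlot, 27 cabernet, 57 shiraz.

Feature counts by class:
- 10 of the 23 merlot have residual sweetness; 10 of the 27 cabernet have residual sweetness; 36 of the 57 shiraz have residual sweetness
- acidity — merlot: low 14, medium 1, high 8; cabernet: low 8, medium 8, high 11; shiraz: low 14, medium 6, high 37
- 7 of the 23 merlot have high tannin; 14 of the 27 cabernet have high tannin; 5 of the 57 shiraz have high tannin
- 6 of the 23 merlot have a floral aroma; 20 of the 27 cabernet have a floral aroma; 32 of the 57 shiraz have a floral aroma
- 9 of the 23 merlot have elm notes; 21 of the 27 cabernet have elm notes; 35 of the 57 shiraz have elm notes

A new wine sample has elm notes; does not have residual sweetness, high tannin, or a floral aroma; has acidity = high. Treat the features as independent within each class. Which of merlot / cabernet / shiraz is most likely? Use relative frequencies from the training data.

shiraz

merlot: (23/107) × (13/23) × (8/23) × (16/23) × (17/23) × (9/23) ≈ 0.00850256
cabernet: (27/107) × (17/27) × (11/27) × (13/27) × (7/27) × (21/27) ≈ 0.00628439
shiraz: (57/107) × (21/57) × (37/57) × (52/57) × (25/57) × (35/57) ≈ 0.0313004
Highest score → shiraz.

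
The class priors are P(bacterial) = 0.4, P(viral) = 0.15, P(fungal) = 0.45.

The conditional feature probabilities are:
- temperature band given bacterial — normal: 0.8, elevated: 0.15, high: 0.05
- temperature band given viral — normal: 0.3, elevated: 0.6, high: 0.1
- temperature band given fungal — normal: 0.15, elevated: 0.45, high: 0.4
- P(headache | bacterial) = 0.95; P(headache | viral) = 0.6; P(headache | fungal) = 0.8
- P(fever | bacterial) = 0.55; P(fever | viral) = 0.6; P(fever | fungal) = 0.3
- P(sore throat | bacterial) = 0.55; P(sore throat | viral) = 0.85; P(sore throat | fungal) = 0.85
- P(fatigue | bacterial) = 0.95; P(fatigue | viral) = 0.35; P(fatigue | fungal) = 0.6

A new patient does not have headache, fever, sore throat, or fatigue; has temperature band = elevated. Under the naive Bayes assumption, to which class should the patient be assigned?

bacterial: 0.4 × 0.15 × (1−0.95) × (1−0.55) × (1−0.55) × (1−0.95) = 0.000030375
viral: 0.15 × 0.6 × (1−0.6) × (1−0.6) × (1−0.85) × (1−0.35) = 0.001404
fungal: 0.45 × 0.45 × (1−0.8) × (1−0.3) × (1−0.85) × (1−0.6) = 0.001701
Highest score → fungal.

fungal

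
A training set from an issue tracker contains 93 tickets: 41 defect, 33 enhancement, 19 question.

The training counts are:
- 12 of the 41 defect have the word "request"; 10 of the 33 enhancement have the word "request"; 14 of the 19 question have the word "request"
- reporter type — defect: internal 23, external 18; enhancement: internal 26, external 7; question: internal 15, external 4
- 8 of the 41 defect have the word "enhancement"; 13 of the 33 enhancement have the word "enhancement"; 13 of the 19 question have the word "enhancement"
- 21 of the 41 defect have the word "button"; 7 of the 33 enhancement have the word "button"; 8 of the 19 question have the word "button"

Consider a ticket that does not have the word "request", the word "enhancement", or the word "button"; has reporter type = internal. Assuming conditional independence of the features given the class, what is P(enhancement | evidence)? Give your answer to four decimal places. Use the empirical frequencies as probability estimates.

defect: (41/93) × (29/41) × (23/41) × (33/41) × (20/41) ≈ 0.0686808
enhancement: (33/93) × (23/33) × (26/33) × (20/33) × (26/33) ≈ 0.0930422
question: (19/93) × (5/19) × (15/19) × (6/19) × (11/19) ≈ 0.00776
P(enhancement | x) = 0.0930422 / 0.169483 ≈ 0.5490

0.5490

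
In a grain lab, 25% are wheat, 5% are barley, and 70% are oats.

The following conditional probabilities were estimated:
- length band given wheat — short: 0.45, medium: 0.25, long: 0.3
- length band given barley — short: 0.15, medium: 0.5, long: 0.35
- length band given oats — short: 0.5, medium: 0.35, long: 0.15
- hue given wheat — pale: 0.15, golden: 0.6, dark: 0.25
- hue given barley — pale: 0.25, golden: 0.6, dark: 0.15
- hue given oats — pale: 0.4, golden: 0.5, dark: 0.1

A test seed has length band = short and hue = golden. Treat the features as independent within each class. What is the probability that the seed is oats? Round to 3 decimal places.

0.709

wheat: 0.25 × 0.45 × 0.6 = 0.0675
barley: 0.05 × 0.15 × 0.6 = 0.0045
oats: 0.7 × 0.5 × 0.5 = 0.175
P(oats | x) = 0.175 / 0.247 ≈ 0.709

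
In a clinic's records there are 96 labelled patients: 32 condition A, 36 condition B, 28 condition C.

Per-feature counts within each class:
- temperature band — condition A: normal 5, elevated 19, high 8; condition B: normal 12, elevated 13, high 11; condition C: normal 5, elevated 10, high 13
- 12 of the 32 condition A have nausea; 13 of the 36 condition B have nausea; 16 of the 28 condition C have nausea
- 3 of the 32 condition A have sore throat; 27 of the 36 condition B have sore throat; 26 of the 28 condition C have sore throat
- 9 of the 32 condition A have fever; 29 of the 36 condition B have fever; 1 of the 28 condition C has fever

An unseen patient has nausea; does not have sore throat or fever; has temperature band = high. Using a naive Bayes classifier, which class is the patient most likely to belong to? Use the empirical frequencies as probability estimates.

condition A

condition A: (32/96) × (8/32) × (12/32) × (29/32) × (23/32) = 0.020355224609375
condition B: (36/96) × (11/36) × (13/36) × (9/36) × (7/36) ≈ 0.0020114
condition C: (28/96) × (13/28) × (16/28) × (2/28) × (27/28) ≈ 0.00532981
Highest score → condition A.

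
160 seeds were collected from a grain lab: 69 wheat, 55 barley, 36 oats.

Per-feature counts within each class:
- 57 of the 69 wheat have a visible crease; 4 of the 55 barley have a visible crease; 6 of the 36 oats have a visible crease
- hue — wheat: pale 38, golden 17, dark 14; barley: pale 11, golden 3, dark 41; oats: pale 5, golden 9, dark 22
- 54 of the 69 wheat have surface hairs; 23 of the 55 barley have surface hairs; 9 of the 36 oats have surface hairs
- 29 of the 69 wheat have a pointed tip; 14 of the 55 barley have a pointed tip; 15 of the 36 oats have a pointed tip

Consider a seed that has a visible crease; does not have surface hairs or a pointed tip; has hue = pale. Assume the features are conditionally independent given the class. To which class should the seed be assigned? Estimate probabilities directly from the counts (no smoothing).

wheat: (69/160) × (57/69) × (38/69) × (15/69) × (40/69) ≈ 0.0247253
barley: (55/160) × (4/55) × (11/55) × (32/55) × (41/55) ≈ 0.0021686
oats: (36/160) × (6/36) × (5/36) × (27/36) × (21/36) ≈ 0.00227865
Highest score → wheat.

wheat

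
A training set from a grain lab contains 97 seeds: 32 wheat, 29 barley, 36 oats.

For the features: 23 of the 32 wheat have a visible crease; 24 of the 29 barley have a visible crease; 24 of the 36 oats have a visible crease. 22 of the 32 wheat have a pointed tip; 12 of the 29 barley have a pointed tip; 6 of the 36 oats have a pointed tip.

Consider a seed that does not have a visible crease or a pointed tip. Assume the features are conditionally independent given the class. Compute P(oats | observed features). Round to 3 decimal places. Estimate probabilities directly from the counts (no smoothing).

0.635

wheat: (32/97) × (9/32) × (10/32) ≈ 0.0289948
barley: (29/97) × (5/29) × (17/29) ≈ 0.0302169
oats: (36/97) × (12/36) × (30/36) ≈ 0.103093
P(oats | x) = 0.103093 / 0.1623047 ≈ 0.635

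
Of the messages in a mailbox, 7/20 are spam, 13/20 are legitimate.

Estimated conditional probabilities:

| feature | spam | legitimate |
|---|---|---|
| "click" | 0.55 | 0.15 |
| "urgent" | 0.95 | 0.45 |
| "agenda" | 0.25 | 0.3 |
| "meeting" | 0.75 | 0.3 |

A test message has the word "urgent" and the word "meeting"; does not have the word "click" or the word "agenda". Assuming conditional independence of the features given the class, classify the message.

spam: 0.35 × (1−0.55) × 0.95 × (1−0.25) × 0.75 = 0.0841640625
legitimate: 0.65 × (1−0.15) × 0.45 × (1−0.3) × 0.3 = 0.05221125
Highest score → spam.

spam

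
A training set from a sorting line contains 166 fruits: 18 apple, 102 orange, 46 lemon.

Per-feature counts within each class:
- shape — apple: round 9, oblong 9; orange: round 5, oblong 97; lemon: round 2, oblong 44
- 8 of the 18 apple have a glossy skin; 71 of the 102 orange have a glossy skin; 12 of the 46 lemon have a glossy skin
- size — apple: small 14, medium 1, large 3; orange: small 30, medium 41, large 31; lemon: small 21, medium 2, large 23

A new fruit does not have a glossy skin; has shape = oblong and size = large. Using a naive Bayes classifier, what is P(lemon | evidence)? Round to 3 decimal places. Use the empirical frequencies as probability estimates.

0.624

apple: (18/166) × (9/18) × (10/18) × (3/18) ≈ 0.00502008
orange: (102/166) × (97/102) × (31/102) × (31/102) ≈ 0.0539743
lemon: (46/166) × (44/46) × (34/46) × (23/46) ≈ 0.097957
P(lemon | x) = 0.097957 / 0.15695138 ≈ 0.624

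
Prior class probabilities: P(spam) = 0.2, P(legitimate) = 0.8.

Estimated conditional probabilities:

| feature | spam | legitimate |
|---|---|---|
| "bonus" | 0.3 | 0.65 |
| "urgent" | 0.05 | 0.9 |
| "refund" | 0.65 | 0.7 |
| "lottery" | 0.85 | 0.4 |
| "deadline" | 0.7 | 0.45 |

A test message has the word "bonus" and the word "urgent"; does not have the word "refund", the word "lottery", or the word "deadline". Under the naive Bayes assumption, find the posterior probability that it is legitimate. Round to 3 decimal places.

0.999

spam: 0.2 × 0.3 × 0.05 × (1−0.65) × (1−0.85) × (1−0.7) = 0.00004725
legitimate: 0.8 × 0.65 × 0.9 × (1−0.7) × (1−0.4) × (1−0.45) = 0.046332
P(legitimate | x) = 0.046332 / 0.04637925 ≈ 0.999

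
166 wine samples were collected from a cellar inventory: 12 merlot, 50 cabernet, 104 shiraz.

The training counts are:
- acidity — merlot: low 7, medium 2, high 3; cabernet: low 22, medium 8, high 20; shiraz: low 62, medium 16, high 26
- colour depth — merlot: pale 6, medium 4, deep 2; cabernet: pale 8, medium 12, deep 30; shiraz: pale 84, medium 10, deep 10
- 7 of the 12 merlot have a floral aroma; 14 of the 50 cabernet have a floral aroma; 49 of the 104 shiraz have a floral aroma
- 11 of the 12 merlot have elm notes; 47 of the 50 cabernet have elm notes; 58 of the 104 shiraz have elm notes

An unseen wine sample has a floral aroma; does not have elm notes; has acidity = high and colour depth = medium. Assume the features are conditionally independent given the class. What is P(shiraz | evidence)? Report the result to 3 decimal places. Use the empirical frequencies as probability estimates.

merlot: (12/166) × (3/12) × (4/12) × (7/12) × (1/12) ≈ 0.000292838
cabernet: (50/166) × (20/50) × (12/50) × (14/50) × (3/50) ≈ 0.000485783
shiraz: (104/166) × (26/104) × (10/104) × (49/104) × (46/104) ≈ 0.00313848
P(shiraz | x) = 0.00313848 / 0.003917101 ≈ 0.801

0.801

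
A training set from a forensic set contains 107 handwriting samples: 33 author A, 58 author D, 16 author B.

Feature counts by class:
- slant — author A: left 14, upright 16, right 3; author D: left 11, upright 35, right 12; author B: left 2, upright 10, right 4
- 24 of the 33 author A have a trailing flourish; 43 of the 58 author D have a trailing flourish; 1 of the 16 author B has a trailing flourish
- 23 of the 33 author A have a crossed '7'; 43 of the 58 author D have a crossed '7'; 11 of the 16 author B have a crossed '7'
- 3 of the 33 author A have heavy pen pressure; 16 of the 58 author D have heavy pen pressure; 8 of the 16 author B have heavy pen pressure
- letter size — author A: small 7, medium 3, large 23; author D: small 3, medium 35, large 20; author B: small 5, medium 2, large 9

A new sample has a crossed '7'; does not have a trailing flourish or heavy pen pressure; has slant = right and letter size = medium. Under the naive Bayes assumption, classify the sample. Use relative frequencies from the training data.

author D

author A: (33/107) × (3/33) × (9/33) × (23/33) × (30/33) × (3/33) ≈ 0.000440448
author D: (58/107) × (12/58) × (15/58) × (43/58) × (42/58) × (35/58) ≈ 0.00939642
author B: (16/107) × (4/16) × (15/16) × (11/16) × (8/16) × (2/16) ≈ 0.00150591
Highest score → author D.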